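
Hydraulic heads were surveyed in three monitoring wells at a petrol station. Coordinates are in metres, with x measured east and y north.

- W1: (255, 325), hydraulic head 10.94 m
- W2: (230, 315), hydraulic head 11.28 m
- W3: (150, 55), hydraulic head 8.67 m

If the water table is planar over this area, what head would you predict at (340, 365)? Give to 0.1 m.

9.9 m

Taking W1 as reference: W2−W1 = (-25, -10, +0.34); W3−W1 = (-105, -270, -2.27).
Determinant of the coordinate differences = (-25)·(-270) − (-105)·(-10) = 5700.
∂h/∂x = [(+0.34)·(-270) − (-2.27)·(-10)] / 5700 = -0.02009
∂h/∂y = [(-25)·(-2.27) − (-105)·(+0.34)] / 5700 = +0.01622
h(340, 365) = 10.94 + (-0.02009)·(85) + (+0.01622)·(40) = 10.94 -1.707 +0.649 = 9.881 m.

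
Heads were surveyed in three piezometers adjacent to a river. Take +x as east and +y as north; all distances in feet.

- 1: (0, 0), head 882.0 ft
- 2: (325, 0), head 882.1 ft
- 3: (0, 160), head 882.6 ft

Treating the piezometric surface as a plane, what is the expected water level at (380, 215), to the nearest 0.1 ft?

882.9 ft

∂h/∂x = (882.1 − 882.0) / (325 − 0) = +0.0003077
∂h/∂y = (882.6 − 882.0) / (160 − 0) = +0.003750
h(380, 215) = 882.0 + (+0.0003077)·(380) + (+0.003750)·(215) = 882.0 +0.117 +0.806 = 882.923 ft.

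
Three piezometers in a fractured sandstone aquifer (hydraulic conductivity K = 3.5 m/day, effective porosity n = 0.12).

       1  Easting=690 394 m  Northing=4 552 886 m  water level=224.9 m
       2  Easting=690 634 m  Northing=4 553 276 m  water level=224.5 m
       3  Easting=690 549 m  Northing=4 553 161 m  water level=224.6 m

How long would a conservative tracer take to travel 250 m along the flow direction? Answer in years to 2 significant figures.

Three-point gradient (reference 1): Δ to 2 = (240, 390, -0.4), Δ to 3 = (155, 275, -0.3).
∂h/∂x = +0.001261, ∂h/∂y = -0.001802 (det = 5550).
|∇h| = √(0.001261² + -0.001802²) = 0.002199
Seepage velocity v = K·i/n = 3.5 × 0.002199 / 0.12 = 0.06414 m/day.
t = 250 / 0.06414 = 3898 days = 10.7 years.

11 years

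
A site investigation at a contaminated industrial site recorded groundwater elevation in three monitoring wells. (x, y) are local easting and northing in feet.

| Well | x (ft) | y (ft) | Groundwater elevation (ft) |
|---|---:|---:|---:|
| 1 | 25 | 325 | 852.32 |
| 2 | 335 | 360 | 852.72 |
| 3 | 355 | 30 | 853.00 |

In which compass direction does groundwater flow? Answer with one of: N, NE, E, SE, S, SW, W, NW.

Taking 1 as reference: 2−1 = (310, 35, +0.40); 3−1 = (330, -295, +0.68).
Solve a·Δx + b·Δy = Δh: det = 310·(-295) − 330·35 = -103000.
∂h/∂x = [(+0.40)·(-295) − (+0.68)·35] / -103000 = +0.001377
∂h/∂y = [310·(+0.68) − 330·(+0.40)] / -103000 = -0.0007650
Flow = −∇h = (-0.001377 east, +0.0007650 north), which points northwest.

NW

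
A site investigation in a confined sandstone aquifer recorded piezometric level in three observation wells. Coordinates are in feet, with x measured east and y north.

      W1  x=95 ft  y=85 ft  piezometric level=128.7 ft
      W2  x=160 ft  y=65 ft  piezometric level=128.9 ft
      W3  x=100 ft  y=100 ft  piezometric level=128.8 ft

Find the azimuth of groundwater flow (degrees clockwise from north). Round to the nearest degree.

222°

Differences from W1: to W2 (Δx, Δy, Δh) = (65, -20, +0.2); to W3 = (5, 15, +0.1).
Solve a·Δx + b·Δy = Δh: det = 65·15 − 5·(-20) = 1075.
∂h/∂x = [(+0.2)·15 − (+0.1)·(-20)] / 1075 = +0.004651
∂h/∂y = [65·(+0.1) − 5·(+0.2)] / 1075 = +0.005116
Flow direction (−∇h) has components (-0.004651 E, -0.005116 N).
Azimuth = atan2(E, N) = atan2(-0.004651, -0.005116) = 222.3° ≈ 222°.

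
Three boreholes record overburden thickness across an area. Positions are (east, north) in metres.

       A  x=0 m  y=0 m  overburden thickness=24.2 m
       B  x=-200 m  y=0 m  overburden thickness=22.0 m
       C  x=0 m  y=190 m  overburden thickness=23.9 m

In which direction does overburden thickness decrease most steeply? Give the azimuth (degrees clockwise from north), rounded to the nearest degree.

∂d/∂x = (22.0 − 24.2) / (-200 − 0) = +0.01100
∂d/∂y = (23.9 − 24.2) / (190 − 0) = -0.001579
Steepest decrease is along −∇f: components (-0.01100 E, +0.001579 N).
Azimuth = atan2(-0.01100, +0.001579) = 278.2° ≈ 278°.

278°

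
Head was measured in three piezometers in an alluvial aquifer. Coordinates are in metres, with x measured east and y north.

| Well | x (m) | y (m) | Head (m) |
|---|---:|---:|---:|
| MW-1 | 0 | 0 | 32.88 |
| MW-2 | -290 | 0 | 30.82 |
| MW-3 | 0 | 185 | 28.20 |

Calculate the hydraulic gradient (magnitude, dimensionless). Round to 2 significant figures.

0.026

∂h/∂x = (30.82 − 32.88) / (-290 − 0) = +0.007103
∂h/∂y = (28.20 − 32.88) / (185 − 0) = -0.02530
|∇h| = √(0.007103² + -0.02530²) = 0.02628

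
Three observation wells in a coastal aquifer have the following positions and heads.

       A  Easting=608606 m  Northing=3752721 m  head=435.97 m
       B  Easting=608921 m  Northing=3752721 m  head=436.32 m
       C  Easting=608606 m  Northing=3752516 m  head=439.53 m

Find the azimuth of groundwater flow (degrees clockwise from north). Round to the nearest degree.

356°

∂h/∂x = (436.32 − 435.97) / (608921 − 608606) = +0.001111
∂h/∂y = (439.53 − 435.97) / (3752516 − 3752721) = -0.01737
Flow direction (−∇h) has components (-0.001111 E, +0.01737 N).
Azimuth = atan2(E, N) = atan2(-0.001111, +0.01737) = 356.3° ≈ 356°.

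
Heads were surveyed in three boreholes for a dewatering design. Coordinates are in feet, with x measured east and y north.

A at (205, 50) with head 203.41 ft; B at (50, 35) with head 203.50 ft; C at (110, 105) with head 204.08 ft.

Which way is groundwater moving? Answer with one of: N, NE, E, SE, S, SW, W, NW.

With h = a·x + b·y + c and A as origin, the differences give:
  (-155)·a + (-15)·b = +0.09
  (-95)·a + 55·b = +0.67
Eliminate b (×55 and ×(-15), subtract): -9950·a = 15.000 → a = ∂h/∂x = -0.001508
Back-substitute: b = ∂h/∂y = +0.009578.
Flow = −∇h = (+0.001508 east, -0.009578 north), which points south.

S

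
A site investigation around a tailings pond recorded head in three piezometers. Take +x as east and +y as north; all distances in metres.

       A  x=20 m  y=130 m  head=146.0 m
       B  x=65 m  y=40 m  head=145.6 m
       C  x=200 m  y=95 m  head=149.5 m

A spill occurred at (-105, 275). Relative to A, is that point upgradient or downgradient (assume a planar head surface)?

With h = a·x + b·y + c and A as origin, the differences give:
  45·a + (-90)·b = -0.4
  180·a + (-35)·b = +3.5
Eliminate b (×(-35) and ×(-90), subtract): 14625·a = 329.00 → a = ∂h/∂x = +0.02250
Back-substitute: b = ∂h/∂y = +0.01569.
Head at (-105, 275) = 146.0 + (+0.02250)·(-125) + (+0.01569)·(145) = 145.46 m.
That is lower than the 146.0 m at A, so the point is downgradient.

downgradient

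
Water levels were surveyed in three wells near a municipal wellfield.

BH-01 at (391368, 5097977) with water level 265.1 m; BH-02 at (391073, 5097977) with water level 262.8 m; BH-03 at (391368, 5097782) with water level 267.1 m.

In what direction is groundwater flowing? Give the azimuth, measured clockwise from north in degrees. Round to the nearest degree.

∂h/∂x = (262.8 − 265.1) / (391073 − 391368) = +0.007797
∂h/∂y = (267.1 − 265.1) / (5097782 − 5097977) = -0.01026
Flow direction (−∇h) has components (-0.007797 E, +0.01026 N).
Azimuth = atan2(E, N) = atan2(-0.007797, +0.01026) = 322.8° ≈ 323°.

323°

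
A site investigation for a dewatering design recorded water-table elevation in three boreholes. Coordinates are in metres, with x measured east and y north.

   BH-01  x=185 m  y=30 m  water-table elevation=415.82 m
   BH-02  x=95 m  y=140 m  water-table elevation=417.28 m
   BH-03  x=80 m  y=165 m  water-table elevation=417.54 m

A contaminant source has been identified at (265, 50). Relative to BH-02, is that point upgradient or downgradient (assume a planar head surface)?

downgradient

Differences from BH-01: to BH-02 (Δx, Δy, Δh) = (-90, 110, +1.46); to BH-03 = (-105, 135, +1.72).
Solve a·Δx + b·Δy = Δh: det = (-90)·135 − (-105)·110 = -600.
∂h/∂x = [(+1.46)·135 − (+1.72)·110] / -600 = -0.01317
∂h/∂y = [(-90)·(+1.72) − (-105)·(+1.46)] / -600 = +0.002500
Head at (265, 50) = 415.82 + (-0.01317)·(80) + (+0.002500)·(20) = 414.82 m.
That is lower than the 417.28 m at BH-02, so the point is downgradient.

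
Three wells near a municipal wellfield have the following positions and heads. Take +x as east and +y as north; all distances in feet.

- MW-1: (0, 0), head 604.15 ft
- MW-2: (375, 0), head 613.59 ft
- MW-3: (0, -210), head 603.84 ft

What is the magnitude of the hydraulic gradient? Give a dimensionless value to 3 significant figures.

0.0252

∂h/∂x = (613.59 − 604.15) / (375 − 0) = +0.02517
∂h/∂y = (603.84 − 604.15) / (-210 − 0) = +0.001476
|∇h| = √(0.02517² + 0.001476²) = 0.02521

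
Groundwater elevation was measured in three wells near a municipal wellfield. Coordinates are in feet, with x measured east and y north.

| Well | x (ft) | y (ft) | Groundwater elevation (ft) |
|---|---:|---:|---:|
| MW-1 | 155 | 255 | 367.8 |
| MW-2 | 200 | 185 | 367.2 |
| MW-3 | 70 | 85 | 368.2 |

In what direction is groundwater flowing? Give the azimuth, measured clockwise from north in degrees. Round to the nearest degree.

Taking MW-1 as reference: MW-2−MW-1 = (45, -70, -0.6); MW-3−MW-1 = (-85, -170, +0.4).
Solve a·Δx + b·Δy = Δh: det = 45·(-170) − (-85)·(-70) = -13600.
∂h/∂x = [(-0.6)·(-170) − (+0.4)·(-70)] / -13600 = -0.009559
∂h/∂y = [45·(+0.4) − (-85)·(-0.6)] / -13600 = +0.002426
Flow direction (−∇h) has components (+0.009559 E, -0.002426 N).
Azimuth = atan2(E, N) = atan2(+0.009559, -0.002426) = 104.2° ≈ 104°.

104°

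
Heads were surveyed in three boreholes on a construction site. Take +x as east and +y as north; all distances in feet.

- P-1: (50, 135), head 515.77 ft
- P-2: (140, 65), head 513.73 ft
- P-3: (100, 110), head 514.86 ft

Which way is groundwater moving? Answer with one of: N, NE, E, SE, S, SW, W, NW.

Differences from P-1: to P-2 (Δx, Δy, Δh) = (90, -70, -2.04); to P-3 = (50, -25, -0.91).
Solve a·Δx + b·Δy = Δh: det = 90·(-25) − 50·(-70) = 1250.
∂h/∂x = [(-2.04)·(-25) − (-0.91)·(-70)] / 1250 = -0.01016
∂h/∂y = [90·(-0.91) − 50·(-2.04)] / 1250 = +0.01608
Flow = −∇h = (+0.01016 east, -0.01608 north), which points southeast.

SE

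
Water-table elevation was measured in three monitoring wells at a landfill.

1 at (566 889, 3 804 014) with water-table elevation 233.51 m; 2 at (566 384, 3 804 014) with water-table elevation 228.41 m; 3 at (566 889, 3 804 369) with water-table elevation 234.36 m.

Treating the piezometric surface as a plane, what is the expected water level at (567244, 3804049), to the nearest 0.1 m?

237.2 m

∂h/∂x = (228.41 − 233.51) / (566384 − 566889) = +0.01010
∂h/∂y = (234.36 − 233.51) / (3804369 − 3804014) = +0.002394
h(567244, 3804049) = 233.51 + (+0.01010)·(355) + (+0.002394)·(35) = 233.51 +3.585 +0.084 = 237.179 m.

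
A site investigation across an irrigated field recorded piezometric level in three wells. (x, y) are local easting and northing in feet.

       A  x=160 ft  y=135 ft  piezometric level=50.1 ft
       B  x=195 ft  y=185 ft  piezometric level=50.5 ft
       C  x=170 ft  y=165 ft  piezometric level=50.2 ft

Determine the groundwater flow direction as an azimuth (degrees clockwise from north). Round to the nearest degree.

274°

With h = a·x + b·y + c and A as origin, the differences give:
  35·a + 50·b = +0.4
  10·a + 30·b = +0.1
Eliminate b (×30 and ×50, subtract): 550·a = 7.00 → a = ∂h/∂x = +0.01273
Back-substitute: b = ∂h/∂y = -0.0009091.
Flow direction (−∇h) has components (-0.01273 E, +0.0009091 N).
Azimuth = atan2(E, N) = atan2(-0.01273, +0.0009091) = 274.1° ≈ 274°.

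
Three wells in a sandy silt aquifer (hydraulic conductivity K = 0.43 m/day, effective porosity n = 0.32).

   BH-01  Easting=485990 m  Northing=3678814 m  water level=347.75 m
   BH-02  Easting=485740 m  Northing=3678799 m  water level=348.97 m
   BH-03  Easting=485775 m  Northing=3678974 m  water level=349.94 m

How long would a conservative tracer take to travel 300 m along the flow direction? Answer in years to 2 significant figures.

72 years

Taking BH-01 as reference: BH-02−BH-01 = (-250, -15, +1.22); BH-03−BH-01 = (-215, 160, +2.19).
Solve a·Δx + b·Δy = Δh: det = (-250)·160 − (-215)·(-15) = -43225.
∂h/∂x = [(+1.22)·160 − (+2.19)·(-15)] / -43225 = -0.005276
∂h/∂y = [(-250)·(+2.19) − (-215)·(+1.22)] / -43225 = +0.006598
|∇h| = √(-0.005276² + 0.006598²) = 0.008448
Seepage velocity v = K·i/n = 0.43 × 0.008448 / 0.32 = 0.01135 m/day.
t = 300 / 0.01135 = 2.643e+04 days = 72.4 years.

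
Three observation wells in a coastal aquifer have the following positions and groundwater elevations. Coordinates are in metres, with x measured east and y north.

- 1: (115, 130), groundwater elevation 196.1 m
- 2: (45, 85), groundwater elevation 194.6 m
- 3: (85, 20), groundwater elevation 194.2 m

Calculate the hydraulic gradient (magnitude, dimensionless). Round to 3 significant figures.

Differences from 1: to 2 (Δx, Δy, Δh) = (-70, -45, -1.5); to 3 = (-30, -110, -1.9).
Solve a·Δx + b·Δy = Δh: det = (-70)·(-110) − (-30)·(-45) = 6350.
∂h/∂x = [(-1.5)·(-110) − (-1.9)·(-45)] / 6350 = +0.01252
∂h/∂y = [(-70)·(-1.9) − (-30)·(-1.5)] / 6350 = +0.01386
|∇h| = √(0.01252² + 0.01386²) = 0.01868

0.0187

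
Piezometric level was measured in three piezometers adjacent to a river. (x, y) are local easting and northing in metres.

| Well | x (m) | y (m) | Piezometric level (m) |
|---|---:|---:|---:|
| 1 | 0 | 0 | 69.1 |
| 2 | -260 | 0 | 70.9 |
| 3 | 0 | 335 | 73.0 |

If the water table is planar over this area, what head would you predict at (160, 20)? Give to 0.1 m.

68.2 m

∂h/∂x = (70.9 − 69.1) / (-260 − 0) = -0.006923
∂h/∂y = (73.0 − 69.1) / (335 − 0) = +0.01164
h(160, 20) = 69.1 + (-0.006923)·(160) + (+0.01164)·(20) = 69.1 -1.108 +0.233 = 68.225 m.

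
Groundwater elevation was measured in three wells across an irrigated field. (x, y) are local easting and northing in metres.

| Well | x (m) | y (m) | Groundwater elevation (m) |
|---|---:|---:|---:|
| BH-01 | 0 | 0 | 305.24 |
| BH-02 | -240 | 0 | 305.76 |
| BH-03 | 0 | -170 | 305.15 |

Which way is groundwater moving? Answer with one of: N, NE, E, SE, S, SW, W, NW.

E

∂h/∂x = (305.76 − 305.24) / (-240 − 0) = -0.002167
∂h/∂y = (305.15 − 305.24) / (-170 − 0) = +0.0005294
Flow = −∇h = (+0.002167 east, -0.0005294 north), which points east.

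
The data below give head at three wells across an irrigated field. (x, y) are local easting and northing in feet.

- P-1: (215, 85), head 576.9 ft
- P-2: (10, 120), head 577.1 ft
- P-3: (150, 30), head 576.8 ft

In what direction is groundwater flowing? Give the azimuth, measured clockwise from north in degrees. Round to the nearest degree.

167°

With h = a·x + b·y + c and P-1 as origin, the differences give:
  (-205)·a + 35·b = +0.2
  (-65)·a + (-55)·b = -0.1
Eliminate b (×(-55) and ×35, subtract): 13550·a = -7.50 → a = ∂h/∂x = -0.0005535
Back-substitute: b = ∂h/∂y = +0.002472.
Flow direction (−∇h) has components (+0.0005535 E, -0.002472 N).
Azimuth = atan2(E, N) = atan2(+0.0005535, -0.002472) = 167.4° ≈ 167°.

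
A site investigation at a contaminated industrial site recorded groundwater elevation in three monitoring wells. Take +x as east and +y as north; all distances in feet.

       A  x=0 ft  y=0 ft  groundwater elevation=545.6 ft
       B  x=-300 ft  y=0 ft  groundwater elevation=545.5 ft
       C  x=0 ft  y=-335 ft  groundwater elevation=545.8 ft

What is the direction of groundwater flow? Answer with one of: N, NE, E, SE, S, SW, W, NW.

NW

∂h/∂x = (545.5 − 545.6) / (-300 − 0) = +0.0003333
∂h/∂y = (545.8 − 545.6) / (-335 − 0) = -0.0005970
Flow = −∇h = (-0.0003333 east, +0.0005970 north), which points northwest.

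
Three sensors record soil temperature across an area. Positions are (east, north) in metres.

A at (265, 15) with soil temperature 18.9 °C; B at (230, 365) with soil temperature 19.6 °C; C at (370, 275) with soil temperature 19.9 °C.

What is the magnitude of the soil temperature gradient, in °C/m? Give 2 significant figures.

Taking A as reference: B−A = (-35, 350, +0.7); C−A = (105, 260, +1.0).
Solve a·Δx + b·Δy = ΔT: det = (-35)·260 − 105·350 = -45850.
∂T/∂x = [(+0.7)·260 − (+1.0)·350] / -45850 = +0.003664
∂T/∂y = [(-35)·(+1.0) − 105·(+0.7)] / -45850 = +0.002366
|∇f| = √(0.003664² + 0.002366²) = 0.004362 °C/m

0.0044 °C/m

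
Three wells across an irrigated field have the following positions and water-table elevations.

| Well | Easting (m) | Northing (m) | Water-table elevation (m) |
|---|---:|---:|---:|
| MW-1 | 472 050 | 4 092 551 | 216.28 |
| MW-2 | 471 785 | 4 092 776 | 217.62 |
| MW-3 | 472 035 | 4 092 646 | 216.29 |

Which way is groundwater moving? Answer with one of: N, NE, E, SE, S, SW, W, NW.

With h = a·x + b·y + c and MW-1 as origin, the differences give:
  (-265)·a + 225·b = +1.34
  (-15)·a + 95·b = +0.01
Eliminate b (×95 and ×225, subtract): -21800·a = 125.050 → a = ∂h/∂x = -0.005736
Back-substitute: b = ∂h/∂y = -0.0008005.
Flow = −∇h = (+0.005736 east, +0.0008005 north), which points east.

E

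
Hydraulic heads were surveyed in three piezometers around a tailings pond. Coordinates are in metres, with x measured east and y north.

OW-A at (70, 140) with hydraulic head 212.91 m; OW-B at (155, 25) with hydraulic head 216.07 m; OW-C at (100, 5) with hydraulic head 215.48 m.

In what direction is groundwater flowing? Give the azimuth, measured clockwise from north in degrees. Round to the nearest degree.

Taking OW-A as reference: OW-B−OW-A = (85, -115, +3.16); OW-C−OW-A = (30, -135, +2.57).
Determinant of the coordinate differences = 85·(-135) − 30·(-115) = -8025.
∂h/∂x = [(+3.16)·(-135) − (+2.57)·(-115)] / -8025 = +0.01633
∂h/∂y = [85·(+2.57) − 30·(+3.16)] / -8025 = -0.01541
Flow direction (−∇h) has components (-0.01633 E, +0.01541 N).
Azimuth = atan2(E, N) = atan2(-0.01633, +0.01541) = 313.3° ≈ 313°.

313°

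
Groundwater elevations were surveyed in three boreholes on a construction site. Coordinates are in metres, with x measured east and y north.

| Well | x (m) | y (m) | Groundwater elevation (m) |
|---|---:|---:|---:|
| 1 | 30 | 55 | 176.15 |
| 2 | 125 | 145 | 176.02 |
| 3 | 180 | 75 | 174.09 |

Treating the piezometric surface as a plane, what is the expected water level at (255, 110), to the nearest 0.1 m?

173.4 m

With h = a·x + b·y + c and 1 as origin, the differences give:
  95·a + 90·b = -0.13
  150·a + 20·b = -2.06
Eliminate b (×20 and ×90, subtract): -11600·a = 182.800 → a = ∂h/∂x = -0.01576
Back-substitute: b = ∂h/∂y = +0.01519.
h(255, 110) = 176.15 + (-0.01576)·(225) + (+0.01519)·(55) = 176.15 -3.546 +0.835 = 173.440 m.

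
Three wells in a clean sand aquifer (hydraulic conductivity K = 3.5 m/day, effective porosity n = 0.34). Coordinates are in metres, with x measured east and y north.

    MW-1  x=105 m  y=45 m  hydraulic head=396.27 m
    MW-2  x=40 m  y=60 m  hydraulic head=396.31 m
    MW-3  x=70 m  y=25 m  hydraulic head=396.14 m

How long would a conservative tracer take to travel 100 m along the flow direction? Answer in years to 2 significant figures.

With h = a·x + b·y + c and MW-1 as origin, the differences give:
  (-65)·a + 15·b = +0.04
  (-35)·a + (-20)·b = -0.13
Eliminate b (×(-20) and ×15, subtract): 1825·a = 1.150 → a = ∂h/∂x = +0.0006301
Back-substitute: b = ∂h/∂y = +0.005397.
|∇h| = √(0.0006301² + 0.005397²) = 0.005434
Seepage velocity v = K·i/n = 3.5 × 0.005434 / 0.34 = 0.05594 m/day.
t = 100 / 0.05594 = 1788 days = 4.9 years.

4.9 years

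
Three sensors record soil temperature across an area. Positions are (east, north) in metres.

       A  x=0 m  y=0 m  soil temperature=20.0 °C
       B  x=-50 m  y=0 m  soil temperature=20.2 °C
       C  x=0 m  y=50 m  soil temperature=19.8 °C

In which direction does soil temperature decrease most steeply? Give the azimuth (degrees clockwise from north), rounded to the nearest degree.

045°

∂T/∂x = (20.2 − 20.0) / (-50 − 0) = -0.004000
∂T/∂y = (19.8 − 20.0) / (50 − 0) = -0.004000
Steepest decrease is along −∇f: components (+0.004000 E, +0.004000 N).
Azimuth = atan2(+0.004000, +0.004000) = 45.0° ≈ 045°.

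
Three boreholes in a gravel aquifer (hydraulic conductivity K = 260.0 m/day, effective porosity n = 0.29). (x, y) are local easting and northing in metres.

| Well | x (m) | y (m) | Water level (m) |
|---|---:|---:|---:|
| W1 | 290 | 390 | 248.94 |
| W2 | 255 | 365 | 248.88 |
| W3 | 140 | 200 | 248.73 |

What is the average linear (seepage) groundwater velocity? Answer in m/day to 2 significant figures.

With h = a·x + b·y + c and W1 as origin, the differences give:
  (-35)·a + (-25)·b = -0.06
  (-150)·a + (-190)·b = -0.21
Eliminate b (×(-190) and ×(-25), subtract): 2900·a = 6.150 → a = ∂h/∂x = +0.002121
Back-substitute: b = ∂h/∂y = -0.0005690.
|∇h| = √(0.002121² + -0.0005690²) = 0.002196
Seepage velocity v = K·i/n = 260.0 × 0.002196 / 0.29 = 1.969 m/day.

2.0 m/day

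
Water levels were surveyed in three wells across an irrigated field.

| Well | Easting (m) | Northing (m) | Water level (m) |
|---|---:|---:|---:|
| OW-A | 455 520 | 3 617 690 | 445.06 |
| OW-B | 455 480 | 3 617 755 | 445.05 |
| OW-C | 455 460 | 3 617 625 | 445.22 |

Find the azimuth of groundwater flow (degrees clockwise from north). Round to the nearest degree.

Differences from OW-A: to OW-B (Δx, Δy, Δh) = (-40, 65, -0.01); to OW-C = (-60, -65, +0.16).
Determinant of the coordinate differences = (-40)·(-65) − (-60)·65 = 6500.
∂h/∂x = [(-0.01)·(-65) − (+0.16)·65] / 6500 = -0.001500
∂h/∂y = [(-40)·(+0.16) − (-60)·(-0.01)] / 6500 = -0.001077
Flow direction (−∇h) has components (+0.001500 E, +0.001077 N).
Azimuth = atan2(E, N) = atan2(+0.001500, +0.001077) = 54.3° ≈ 054°.

054°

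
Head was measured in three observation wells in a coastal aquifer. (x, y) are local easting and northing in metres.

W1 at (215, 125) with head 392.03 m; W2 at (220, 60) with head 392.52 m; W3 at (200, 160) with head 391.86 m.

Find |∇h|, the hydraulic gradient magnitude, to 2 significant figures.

Three-point gradient (reference W1): Δ to W2 = (5, -65, +0.49), Δ to W3 = (-15, 35, -0.17).
∂h/∂x = -0.007625, ∂h/∂y = -0.008125 (det = -800).
|∇h| = √(-0.007625² + -0.008125²) = 0.01114

0.011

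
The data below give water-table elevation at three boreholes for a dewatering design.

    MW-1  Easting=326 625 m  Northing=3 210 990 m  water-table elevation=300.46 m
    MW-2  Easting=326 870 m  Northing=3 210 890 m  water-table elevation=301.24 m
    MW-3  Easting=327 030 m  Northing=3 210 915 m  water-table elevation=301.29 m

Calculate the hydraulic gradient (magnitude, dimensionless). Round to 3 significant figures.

0.00521

With h = a·x + b·y + c and MW-1 as origin, the differences give:
  245·a + (-100)·b = +0.78
  405·a + (-75)·b = +0.83
Eliminate b (×(-75) and ×(-100), subtract): 22125·a = 24.500 → a = ∂h/∂x = +0.001107
Back-substitute: b = ∂h/∂y = -0.005087.
|∇h| = √(0.001107² + -0.005087²) = 0.005206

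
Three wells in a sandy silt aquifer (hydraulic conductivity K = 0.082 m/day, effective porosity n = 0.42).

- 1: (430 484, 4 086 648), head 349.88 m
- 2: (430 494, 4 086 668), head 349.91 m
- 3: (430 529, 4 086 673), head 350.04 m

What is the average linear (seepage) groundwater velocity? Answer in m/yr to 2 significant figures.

Differences from 1: to 2 (Δx, Δy, Δh) = (10, 20, +0.03); to 3 = (45, 25, +0.16).
Solve a·Δx + b·Δy = Δh: det = 10·25 − 45·20 = -650.
∂h/∂x = [(+0.03)·25 − (+0.16)·20] / -650 = +0.003769
∂h/∂y = [10·(+0.16) − 45·(+0.03)] / -650 = -0.0003846
|∇h| = √(0.003769² + -0.0003846²) = 0.003789
Seepage velocity v = K·i/n = 0.082 × 0.003789 / 0.42 = 0.0007398 m/day = 0.2702 m/yr.

0.27 m/yr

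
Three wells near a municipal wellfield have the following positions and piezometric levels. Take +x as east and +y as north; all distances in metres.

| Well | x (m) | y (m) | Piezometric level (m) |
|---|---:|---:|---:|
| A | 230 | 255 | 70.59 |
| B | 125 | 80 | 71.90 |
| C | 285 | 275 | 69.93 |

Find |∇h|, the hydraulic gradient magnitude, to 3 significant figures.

0.0119

Taking A as reference: B−A = (-105, -175, +1.31); C−A = (55, 20, -0.66).
Determinant of the coordinate differences = (-105)·20 − 55·(-175) = 7525.
∂h/∂x = [(+1.31)·20 − (-0.66)·(-175)] / 7525 = -0.01187
∂h/∂y = [(-105)·(-0.66) − 55·(+1.31)] / 7525 = -0.0003654
|∇h| = √(-0.01187² + -0.0003654²) = 0.01188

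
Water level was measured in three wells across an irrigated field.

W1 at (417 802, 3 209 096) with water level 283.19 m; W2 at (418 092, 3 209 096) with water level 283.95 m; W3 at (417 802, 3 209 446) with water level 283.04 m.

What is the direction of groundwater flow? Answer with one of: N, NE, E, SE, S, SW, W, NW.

∂h/∂x = (283.95 − 283.19) / (418092 − 417802) = +0.002621
∂h/∂y = (283.04 − 283.19) / (3209446 − 3209096) = -0.0004286
Flow = −∇h = (-0.002621 east, +0.0004286 north), which points west.

W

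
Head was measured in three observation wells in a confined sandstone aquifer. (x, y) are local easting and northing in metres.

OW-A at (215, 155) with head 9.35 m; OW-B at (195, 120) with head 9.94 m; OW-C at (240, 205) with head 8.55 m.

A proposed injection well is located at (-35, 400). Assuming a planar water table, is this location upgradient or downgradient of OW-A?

upgradient

Differences from OW-A: to OW-B (Δx, Δy, Δh) = (-20, -35, +0.59); to OW-C = (25, 50, -0.80).
Solve a·Δx + b·Δy = Δh: det = (-20)·50 − 25·(-35) = -125.
∂h/∂x = [(+0.59)·50 − (-0.80)·(-35)] / -125 = -0.01200
∂h/∂y = [(-20)·(-0.80) − 25·(+0.59)] / -125 = -0.010000
Head at (-35, 400) = 9.35 + (-0.01200)·(-250) + (-0.010000)·(245) = 9.90 m.
That is higher than the 9.35 m at OW-A, so the point is upgradient.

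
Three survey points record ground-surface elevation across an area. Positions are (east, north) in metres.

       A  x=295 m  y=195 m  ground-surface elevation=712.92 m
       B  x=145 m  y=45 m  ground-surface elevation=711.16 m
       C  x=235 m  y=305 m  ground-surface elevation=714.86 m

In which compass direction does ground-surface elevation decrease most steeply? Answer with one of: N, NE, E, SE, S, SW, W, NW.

S

With z = a·x + b·y + c and A as origin, the differences give:
  (-150)·a + (-150)·b = -1.76
  (-60)·a + 110·b = +1.94
Eliminate b (×110 and ×(-150), subtract): -25500·a = 97.400 → a = ∂z/∂x = -0.003820
Back-substitute: b = ∂z/∂y = +0.01555.
Steepest decrease is along −∇f = (+0.003820 E, -0.01555 N) → south.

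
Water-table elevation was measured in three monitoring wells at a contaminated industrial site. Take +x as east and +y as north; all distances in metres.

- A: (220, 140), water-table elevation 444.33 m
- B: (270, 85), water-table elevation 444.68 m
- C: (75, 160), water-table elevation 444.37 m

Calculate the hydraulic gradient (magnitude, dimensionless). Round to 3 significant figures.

With h = a·x + b·y + c and A as origin, the differences give:
  50·a + (-55)·b = +0.35
  (-145)·a + 20·b = +0.04
Eliminate b (×20 and ×(-55), subtract): -6975·a = 9.200 → a = ∂h/∂x = -0.001319
Back-substitute: b = ∂h/∂y = -0.007563.
|∇h| = √(-0.001319² + -0.007563²) = 0.007677

0.00768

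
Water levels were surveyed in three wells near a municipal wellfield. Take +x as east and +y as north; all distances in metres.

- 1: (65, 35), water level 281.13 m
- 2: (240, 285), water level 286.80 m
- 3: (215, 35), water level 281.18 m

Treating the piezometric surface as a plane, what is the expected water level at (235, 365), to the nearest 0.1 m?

288.6 m

Taking 1 as reference: 2−1 = (175, 250, +5.67); 3−1 = (150, 0, +0.05).
Solve a·Δx + b·Δy = Δh: det = 175·0 − 150·250 = -37500.
∂h/∂x = [(+5.67)·0 − (+0.05)·250] / -37500 = +0.0003333
∂h/∂y = [175·(+0.05) − 150·(+5.67)] / -37500 = +0.02245
h(235, 365) = 281.13 + (+0.0003333)·(170) + (+0.02245)·(330) = 281.13 +0.057 +7.407 = 288.594 m.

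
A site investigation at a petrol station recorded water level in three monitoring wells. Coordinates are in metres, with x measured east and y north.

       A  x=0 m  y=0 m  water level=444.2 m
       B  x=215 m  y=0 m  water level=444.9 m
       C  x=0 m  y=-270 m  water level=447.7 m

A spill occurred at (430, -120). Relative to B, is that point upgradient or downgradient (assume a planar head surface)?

∂h/∂x = (444.9 − 444.2) / (215 − 0) = +0.003256
∂h/∂y = (447.7 − 444.2) / (-270 − 0) = -0.01296
Head at (430, -120) = 444.2 + (+0.003256)·(430) + (-0.01296)·(-120) = 447.16 m.
That is higher than the 444.9 m at B, so the point is upgradient.

upgradient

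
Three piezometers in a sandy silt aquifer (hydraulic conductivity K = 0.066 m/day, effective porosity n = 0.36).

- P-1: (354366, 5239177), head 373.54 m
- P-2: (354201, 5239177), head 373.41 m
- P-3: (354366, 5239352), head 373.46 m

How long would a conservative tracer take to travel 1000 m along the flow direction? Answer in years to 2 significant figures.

∂h/∂x = (373.41 − 373.54) / (354201 − 354366) = +0.0007879
∂h/∂y = (373.46 − 373.54) / (5239352 − 5239177) = -0.0004571
|∇h| = √(0.0007879² + -0.0004571²) = 0.0009109
Seepage velocity v = K·i/n = 0.066 × 0.0009109 / 0.36 = 0.000167 m/day.
t = 1000 / 0.000167 = 5.988e+06 days = 1.64e+04 years.

16000 years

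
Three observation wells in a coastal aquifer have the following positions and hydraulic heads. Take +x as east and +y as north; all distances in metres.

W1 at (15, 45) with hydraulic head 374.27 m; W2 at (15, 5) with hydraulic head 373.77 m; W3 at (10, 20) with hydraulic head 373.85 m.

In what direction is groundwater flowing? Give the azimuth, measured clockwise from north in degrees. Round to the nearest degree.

Three-point gradient (reference W1): Δ to W2 = (0, -40, -0.50), Δ to W3 = (-5, -25, -0.42).
∂h/∂x = +0.02150, ∂h/∂y = +0.01250 (det = -200).
Flow direction (−∇h) has components (-0.02150 E, -0.01250 N).
Azimuth = atan2(E, N) = atan2(-0.02150, -0.01250) = 239.8° ≈ 240°.

240°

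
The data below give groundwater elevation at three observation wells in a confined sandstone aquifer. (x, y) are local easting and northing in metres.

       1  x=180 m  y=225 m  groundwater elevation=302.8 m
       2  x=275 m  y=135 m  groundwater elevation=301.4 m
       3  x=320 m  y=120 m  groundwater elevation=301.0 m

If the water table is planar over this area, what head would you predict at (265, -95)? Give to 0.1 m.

With h = a·x + b·y + c and 1 as origin, the differences give:
  95·a + (-90)·b = -1.4
  140·a + (-105)·b = -1.8
Eliminate b (×(-105) and ×(-90), subtract): 2625·a = -15.00 → a = ∂h/∂x = -0.005714
Back-substitute: b = ∂h/∂y = +0.009524.
h(265, -95) = 302.8 + (-0.005714)·(85) + (+0.009524)·(-320) = 302.8 -0.486 -3.048 = 299.267 m.

299.3 m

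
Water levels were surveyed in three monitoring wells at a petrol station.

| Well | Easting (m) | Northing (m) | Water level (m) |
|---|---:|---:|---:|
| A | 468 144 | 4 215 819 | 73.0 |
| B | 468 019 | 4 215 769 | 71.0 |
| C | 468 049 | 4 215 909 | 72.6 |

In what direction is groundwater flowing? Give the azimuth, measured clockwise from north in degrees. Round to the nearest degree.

235°

Differences from A: to B (Δx, Δy, Δh) = (-125, -50, -2.0); to C = (-95, 90, -0.4).
Determinant of the coordinate differences = (-125)·90 − (-95)·(-50) = -16000.
∂h/∂x = [(-2.0)·90 − (-0.4)·(-50)] / -16000 = +0.01250
∂h/∂y = [(-125)·(-0.4) − (-95)·(-2.0)] / -16000 = +0.008750
Flow direction (−∇h) has components (-0.01250 E, -0.008750 N).
Azimuth = atan2(E, N) = atan2(-0.01250, -0.008750) = 235.0° ≈ 235°.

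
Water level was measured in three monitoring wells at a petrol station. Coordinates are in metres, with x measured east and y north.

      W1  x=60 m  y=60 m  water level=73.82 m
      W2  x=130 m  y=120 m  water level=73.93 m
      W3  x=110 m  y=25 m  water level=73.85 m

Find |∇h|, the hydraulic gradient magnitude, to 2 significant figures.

0.0012

With h = a·x + b·y + c and W1 as origin, the differences give:
  70·a + 60·b = +0.11
  50·a + (-35)·b = +0.03
Eliminate b (×(-35) and ×60, subtract): -5450·a = -5.650 → a = ∂h/∂x = +0.001037
Back-substitute: b = ∂h/∂y = +0.0006239.
|∇h| = √(0.001037² + 0.0006239²) = 0.00121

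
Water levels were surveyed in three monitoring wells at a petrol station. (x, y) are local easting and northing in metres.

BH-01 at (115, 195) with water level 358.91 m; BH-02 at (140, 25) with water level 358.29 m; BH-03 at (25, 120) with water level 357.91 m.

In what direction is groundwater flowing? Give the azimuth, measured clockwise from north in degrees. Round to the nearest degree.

237°

Taking BH-01 as reference: BH-02−BH-01 = (25, -170, -0.62); BH-03−BH-01 = (-90, -75, -1.00).
Determinant of the coordinate differences = 25·(-75) − (-90)·(-170) = -17175.
∂h/∂x = [(-0.62)·(-75) − (-1.00)·(-170)] / -17175 = +0.007191
∂h/∂y = [25·(-1.00) − (-90)·(-0.62)] / -17175 = +0.004705
Flow direction (−∇h) has components (-0.007191 E, -0.004705 N).
Azimuth = atan2(E, N) = atan2(-0.007191, -0.004705) = 236.8° ≈ 237°.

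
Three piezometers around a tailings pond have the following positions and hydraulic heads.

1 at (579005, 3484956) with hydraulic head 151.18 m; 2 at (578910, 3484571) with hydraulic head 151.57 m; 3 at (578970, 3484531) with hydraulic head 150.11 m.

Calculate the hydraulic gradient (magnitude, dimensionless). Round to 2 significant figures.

0.022

Differences from 1: to 2 (Δx, Δy, Δh) = (-95, -385, +0.39); to 3 = (-35, -425, -1.07).
Determinant of the coordinate differences = (-95)·(-425) − (-35)·(-385) = 26900.
∂h/∂x = [(+0.39)·(-425) − (-1.07)·(-385)] / 26900 = -0.02148
∂h/∂y = [(-95)·(-1.07) − (-35)·(+0.39)] / 26900 = +0.004286
|∇h| = √(-0.02148² + 0.004286²) = 0.0219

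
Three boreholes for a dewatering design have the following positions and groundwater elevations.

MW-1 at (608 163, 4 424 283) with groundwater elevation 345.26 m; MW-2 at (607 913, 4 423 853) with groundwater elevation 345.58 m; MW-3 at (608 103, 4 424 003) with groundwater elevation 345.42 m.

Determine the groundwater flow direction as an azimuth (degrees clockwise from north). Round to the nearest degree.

045°

Taking MW-1 as reference: MW-2−MW-1 = (-250, -430, +0.32); MW-3−MW-1 = (-60, -280, +0.16).
Solve a·Δx + b·Δy = Δh: det = (-250)·(-280) − (-60)·(-430) = 44200.
∂h/∂x = [(+0.32)·(-280) − (+0.16)·(-430)] / 44200 = -0.0004706
∂h/∂y = [(-250)·(+0.16) − (-60)·(+0.32)] / 44200 = -0.0004706
Flow direction (−∇h) has components (+0.0004706 E, +0.0004706 N).
Azimuth = atan2(E, N) = atan2(+0.0004706, +0.0004706) = 45.0° ≈ 045°.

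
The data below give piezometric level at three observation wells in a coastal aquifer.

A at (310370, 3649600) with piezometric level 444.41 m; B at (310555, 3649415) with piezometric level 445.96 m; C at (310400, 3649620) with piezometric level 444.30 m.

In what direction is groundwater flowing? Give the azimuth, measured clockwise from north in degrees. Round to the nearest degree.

Differences from A: to B (Δx, Δy, Δh) = (185, -185, +1.55); to C = (30, 20, -0.11).
Solve a·Δx + b·Δy = Δh: det = 185·20 − 30·(-185) = 9250.
∂h/∂x = [(+1.55)·20 − (-0.11)·(-185)] / 9250 = +0.001151
∂h/∂y = [185·(-0.11) − 30·(+1.55)] / 9250 = -0.007227
Flow direction (−∇h) has components (-0.001151 E, +0.007227 N).
Azimuth = atan2(E, N) = atan2(-0.001151, +0.007227) = 350.9° ≈ 351°.

351°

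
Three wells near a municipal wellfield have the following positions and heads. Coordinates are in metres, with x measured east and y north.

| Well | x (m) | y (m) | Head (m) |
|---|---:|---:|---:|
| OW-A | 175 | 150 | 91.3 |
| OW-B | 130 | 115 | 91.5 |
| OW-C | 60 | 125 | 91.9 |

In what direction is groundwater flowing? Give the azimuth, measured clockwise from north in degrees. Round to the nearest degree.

With h = a·x + b·y + c and OW-A as origin, the differences give:
  (-45)·a + (-35)·b = +0.2
  (-115)·a + (-25)·b = +0.6
Eliminate b (×(-25) and ×(-35), subtract): -2900·a = 16.00 → a = ∂h/∂x = -0.005517
Back-substitute: b = ∂h/∂y = +0.001379.
Flow direction (−∇h) has components (+0.005517 E, -0.001379 N).
Azimuth = atan2(E, N) = atan2(+0.005517, -0.001379) = 104.0° ≈ 104°.

104°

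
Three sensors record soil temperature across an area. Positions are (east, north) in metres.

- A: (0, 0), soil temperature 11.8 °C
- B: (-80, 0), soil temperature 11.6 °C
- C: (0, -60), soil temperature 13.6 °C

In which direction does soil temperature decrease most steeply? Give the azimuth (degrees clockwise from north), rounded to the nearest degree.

355°

∂T/∂x = (11.6 − 11.8) / (-80 − 0) = +0.002500
∂T/∂y = (13.6 − 11.8) / (-60 − 0) = -0.03000
Steepest decrease is along −∇f: components (-0.002500 E, +0.03000 N).
Azimuth = atan2(-0.002500, +0.03000) = 355.2° ≈ 355°.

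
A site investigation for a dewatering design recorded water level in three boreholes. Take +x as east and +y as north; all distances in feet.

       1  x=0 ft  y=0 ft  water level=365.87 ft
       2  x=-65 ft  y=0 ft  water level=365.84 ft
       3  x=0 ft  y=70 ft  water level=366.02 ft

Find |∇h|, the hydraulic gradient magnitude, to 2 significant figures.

∂h/∂x = (365.84 − 365.87) / (-65 − 0) = +0.0004615
∂h/∂y = (366.02 − 365.87) / (70 − 0) = +0.002143
|∇h| = √(0.0004615² + 0.002143²) = 0.002192

0.0022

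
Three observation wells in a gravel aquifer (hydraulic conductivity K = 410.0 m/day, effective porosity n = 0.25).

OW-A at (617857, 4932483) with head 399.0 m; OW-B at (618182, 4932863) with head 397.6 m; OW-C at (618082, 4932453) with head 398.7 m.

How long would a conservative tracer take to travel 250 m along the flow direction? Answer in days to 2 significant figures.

Differences from OW-A: to OW-B (Δx, Δy, Δh) = (325, 380, -1.4); to OW-C = (225, -30, -0.3).
Determinant of the coordinate differences = 325·(-30) − 225·380 = -95250.
∂h/∂x = [(-1.4)·(-30) − (-0.3)·380] / -95250 = -0.001638
∂h/∂y = [325·(-0.3) − 225·(-1.4)] / -95250 = -0.002283
|∇h| = √(-0.001638² + -0.002283²) = 0.00281
Seepage velocity v = K·i/n = 410.0 × 0.00281 / 0.25 = 4.608 m/day.
t = 250 / 4.608 = 54.25 days.

54 days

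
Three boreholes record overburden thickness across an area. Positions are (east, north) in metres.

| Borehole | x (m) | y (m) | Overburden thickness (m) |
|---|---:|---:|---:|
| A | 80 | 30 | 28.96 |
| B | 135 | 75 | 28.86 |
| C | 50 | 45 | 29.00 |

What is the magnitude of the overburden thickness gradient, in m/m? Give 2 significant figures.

Taking A as reference: B−A = (55, 45, -0.10); C−A = (-30, 15, +0.04).
Solve a·Δx + b·Δy = Δd: det = 55·15 − (-30)·45 = 2175.
∂d/∂x = [(-0.10)·15 − (+0.04)·45] / 2175 = -0.001517
∂d/∂y = [55·(+0.04) − (-30)·(-0.10)] / 2175 = -0.0003678
|∇f| = √(-0.001517² + -0.0003678²) = 0.001561 m/m

0.0016 m/m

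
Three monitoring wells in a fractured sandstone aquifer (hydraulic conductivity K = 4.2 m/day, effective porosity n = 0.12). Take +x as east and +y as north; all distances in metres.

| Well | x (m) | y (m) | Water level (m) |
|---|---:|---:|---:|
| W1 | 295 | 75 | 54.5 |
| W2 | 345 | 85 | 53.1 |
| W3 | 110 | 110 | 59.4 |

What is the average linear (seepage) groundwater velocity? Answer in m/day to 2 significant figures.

0.96 m/day

With h = a·x + b·y + c and W1 as origin, the differences give:
  50·a + 10·b = -1.4
  (-185)·a + 35·b = +4.9
Eliminate b (×35 and ×10, subtract): 3600·a = -98.00 → a = ∂h/∂x = -0.02722
Back-substitute: b = ∂h/∂y = -0.003889.
|∇h| = √(-0.02722² + -0.003889²) = 0.0275
Seepage velocity v = K·i/n = 4.2 × 0.0275 / 0.12 = 0.9625 m/day.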